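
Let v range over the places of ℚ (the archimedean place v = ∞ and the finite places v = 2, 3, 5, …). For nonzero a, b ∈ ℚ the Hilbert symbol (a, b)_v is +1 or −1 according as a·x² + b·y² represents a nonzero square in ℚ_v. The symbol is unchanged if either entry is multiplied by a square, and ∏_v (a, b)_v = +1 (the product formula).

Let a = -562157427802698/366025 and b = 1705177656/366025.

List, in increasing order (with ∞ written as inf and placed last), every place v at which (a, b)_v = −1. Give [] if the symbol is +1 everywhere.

[3, 17]

(a, b) ≡ (-442, 1326) mod (ℚ^×)²; places V = {2, 3, 5, 7, 11, 13, 17, ∞}.
(a,b)_2: α=1, β=3; u≡3, v≡7 (mod 8); ε(u)ε(v)=1·1, αω(v)=1·0, βω(u)=3·1; sum ≡ 0  ⇒  +1.
(a,b)_13: α=3, u≡2; β=1, v≡6 (mod 13); (2|13)=-1, (6|13)=-1; sign (−1)^0·-1^1·-1^3 = +1.
(a,b)_∞: sgn(-442)=−, sgn(1326)=+, so +1.
(a,b)_17: α=3, u≡2; β=1, v≡11 (mod 17); (2|17)=+1, (11|17)=-1; sign (−1)^0·+1^1·-1^3 = -1.
(a,b)_3: α=12, u≡2; β=9, v≡1 (mod 3); (2|3)=-1, (1|3)=+1; sign (−1)^0·-1^9·+1^12 = -1.
(a,b)_7: α=2, u≡6; β=2, v≡5 (mod 7); (6|7)=-1, (5|7)=-1; sign (−1)^0·-1^2·-1^2 = +1.
(a,b)_5: α=-2, u≡2; β=-2, v≡1 (mod 5); (2|5)=-1, (1|5)=+1; sign (−1)^0·-1^-2·+1^-2 = +1.
(a,b)_11: α=-4, u≡3; β=-4, v≡2 (mod 11); (3|11)=+1, (2|11)=-1; sign (−1)^0·+1^-4·-1^-4 = +1.
(-442, 1326 / ℚ) ramifies at {3, 17}: a division algebra.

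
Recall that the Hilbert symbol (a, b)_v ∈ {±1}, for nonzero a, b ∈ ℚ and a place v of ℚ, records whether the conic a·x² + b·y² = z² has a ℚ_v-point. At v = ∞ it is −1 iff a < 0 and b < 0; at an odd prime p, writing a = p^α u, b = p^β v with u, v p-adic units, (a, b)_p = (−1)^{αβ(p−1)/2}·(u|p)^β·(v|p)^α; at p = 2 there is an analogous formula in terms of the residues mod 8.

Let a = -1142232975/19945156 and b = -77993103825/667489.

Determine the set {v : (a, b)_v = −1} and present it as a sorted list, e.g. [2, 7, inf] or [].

[7, 19, 31, 37, 41, inf]

(a, b) ≡ (-30039, -4279457) mod (ℚ^×)²; places V = {2, 3, 5, 7, 11, 13, 17, 19, 29, 31, 37, 41, 43, ∞}.
(a,b)_7: α=-2, u≡5; β=1, v≡1 (mod 7); (5|7)=-1, (1|7)=+1; sign (−1)^0·-1^1·+1^-2 = -1.
(a,b)_∞: sgn(-30039)=−, sgn(-4279457)=−, so -1.
(a,b)_29: α=-2, u≡24; β=0, v≡2 (mod 29); (24|29)=+1, (2|29)=-1; sign (−1)^0·+1^0·-1^-2 = +1.
(a,b)_5: α=2, u≡1; β=2, v≡3 (mod 5); (1|5)=+1, (3|5)=-1; sign (−1)^0·+1^2·-1^2 = +1.
(a,b)_43: α=0, u≡28; β=-2, v≡2 (mod 43); (28|43)=-1, (2|43)=-1; sign (−1)^0·-1^-2·-1^0 = +1.
(a,b)_31: α=1, u≡24; β=1, v≡27 (mod 31); (24|31)=-1, (27|31)=-1; sign (−1)^1·-1^1·-1^1 = -1.
(a,b)_17: α=1, u≡8; β=0, v≡4 (mod 17); (8|17)=+1, (4|17)=+1; sign (−1)^0·+1^0·+1^1 = +1.
(a,b)_37: α=0, u≡13; β=1, v≡27 (mod 37); (13|37)=-1, (27|37)=+1; sign (−1)^0·-1^1·+1^0 = -1.
(a,b)_3: α=3, u≡1; β=6, v≡1 (mod 3); (1|3)=+1, (1|3)=+1; sign (−1)^0·+1^6·+1^3 = +1.
(a,b)_11: α=-2, u≡7; β=0, v≡5 (mod 11); (7|11)=-1, (5|11)=+1; sign (−1)^0·-1^0·+1^-2 = +1.
(a,b)_2: α=-2, β=0; u≡1, v≡7 (mod 8); ε(u)ε(v)=0·1, αω(v)=-2·0, βω(u)=0·0; sum ≡ 0  ⇒  +1.
(a,b)_41: α=0, u≡28; β=1, v≡21 (mod 41); (28|41)=-1, (21|41)=+1; sign (−1)^0·-1^1·+1^0 = -1.
(a,b)_13: α=2, u≡12; β=1, v≡4 (mod 13); (12|13)=+1, (4|13)=+1; sign (−1)^0·+1^1·+1^2 = +1.
(a,b)_19: α=1, u≡14; β=-2, v≡18 (mod 19); (14|19)=-1, (18|19)=-1; sign (−1)^0·-1^-2·-1^1 = -1.
|Ram(-30039, -4279457)| = 6, even; anisotropic at {7, 19, 31, 37, 41, ∞}.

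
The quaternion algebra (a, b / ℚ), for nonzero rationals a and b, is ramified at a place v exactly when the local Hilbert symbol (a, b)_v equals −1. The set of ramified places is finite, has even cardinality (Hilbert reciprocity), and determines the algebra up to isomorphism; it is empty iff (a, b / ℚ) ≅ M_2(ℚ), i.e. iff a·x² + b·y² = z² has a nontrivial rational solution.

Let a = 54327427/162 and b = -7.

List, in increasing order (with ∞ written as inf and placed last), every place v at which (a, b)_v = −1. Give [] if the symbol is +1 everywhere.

Mod squares: a ≡ 374, b ≡ -7. Check v ∈ {∞, 2, 3, 7, 11, 17}.
v=∞: 374 > 0 and -7 < 0  ⇒  (a,b)_∞ = +1.
v=17: a=17^1·(≡6), b=17^0·(≡10) mod 17; (6|17)=-1, (10|17)=-1; (−1)^{1·0·8}·(-1)^0·(-1)^1 = -1.
v=2: v_2(a)=-1, v_2(b)=0; units ≡ 3, 1 (mod 8); ε·ε+αω+βω = 1·0+-1·0+0·1 ≡ 0  ⇒  (a,b)_2 = +1.
v=11: a=11^3·(≡5), b=11^0·(≡4) mod 11; (5|11)=+1, (4|11)=+1; (−1)^{3·0·5}·(+1)^0·(+1)^3 = +1.
v=7: a=7^4·(≡3), b=7^1·(≡6) mod 7; (3|7)=-1, (6|7)=-1; (−1)^{4·1·3}·(-1)^1·(-1)^4 = -1.
v=3: a=3^-4·(≡2), b=3^0·(≡2) mod 3; (2|3)=-1, (2|3)=-1; (−1)^{-4·0·1}·(-1)^0·(-1)^-4 = +1.
Ram(374, -7) = {7, 17}; no ℚ_7-point on the conic.

[7, 17]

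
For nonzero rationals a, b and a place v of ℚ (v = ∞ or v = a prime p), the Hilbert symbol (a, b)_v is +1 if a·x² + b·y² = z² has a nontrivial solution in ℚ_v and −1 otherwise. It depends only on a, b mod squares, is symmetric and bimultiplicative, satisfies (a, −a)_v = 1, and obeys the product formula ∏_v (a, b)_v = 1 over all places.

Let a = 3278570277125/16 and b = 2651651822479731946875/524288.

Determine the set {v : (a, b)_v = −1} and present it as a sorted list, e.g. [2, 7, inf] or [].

[2, 3, 5, 11, 13, 19]

Mod squares: a ≡ 17765, b ≡ 6630. Check v ∈ {∞, 2, 3, 5, 7, 11, 13, 17, 19}.
v=13: a=13^2·(≡2), b=13^3·(≡10) mod 13; (2|13)=-1, (10|13)=+1; (−1)^{2·3·6}·(-1)^3·(+1)^2 = -1.
v=19: a=19^3·(≡17), b=19^4·(≡3) mod 19; (17|19)=+1, (3|19)=-1; (−1)^{3·4·9}·(+1)^4·(-1)^3 = -1.
v=5: a=5^3·(≡2), b=5^5·(≡1) mod 5; (2|5)=-1, (1|5)=+1; (−1)^{3·5·2}·(-1)^5·(+1)^3 = -1.
v=7: a=7^0·(≡5), b=7^2·(≡2) mod 7; (5|7)=-1, (2|7)=+1; (−1)^{0·2·3}·(-1)^2·(+1)^0 = +1.
v=17: a=17^1·(≡2), b=17^1·(≡8) mod 17; (2|17)=+1, (8|17)=+1; (−1)^{1·1·8}·(+1)^1·(+1)^1 = +1.
v=∞: 17765 > 0 and 6630 > 0  ⇒  (a,b)_∞ = +1.
v=2: v_2(a)=-4, v_2(b)=-19; units ≡ 5, 3 (mod 8); ε·ε+αω+βω = 0·1+-4·1+-19·1 ≡ 1  ⇒  (a,b)_2 = -1.
v=11: a=11^3·(≡3), b=11^4·(≡6) mod 11; (3|11)=+1, (6|11)=-1; (−1)^{3·4·5}·(+1)^4·(-1)^3 = -1.
v=3: a=3^0·(≡2), b=3^5·(≡2) mod 3; (2|3)=-1, (2|3)=-1; (−1)^{0·5·1}·(-1)^5·(-1)^0 = -1.
Ram(17765, 6630) = {2, 3, 5, 11, 13, 19}; no ℚ_2-point on the conic.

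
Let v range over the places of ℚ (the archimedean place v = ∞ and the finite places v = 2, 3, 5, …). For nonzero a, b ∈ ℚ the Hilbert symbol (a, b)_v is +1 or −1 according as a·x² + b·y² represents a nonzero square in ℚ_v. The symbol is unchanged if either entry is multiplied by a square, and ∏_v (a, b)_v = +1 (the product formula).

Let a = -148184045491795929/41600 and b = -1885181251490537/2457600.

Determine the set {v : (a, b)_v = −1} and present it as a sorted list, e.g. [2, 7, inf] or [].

(a, b) ≡ (-14586, -176358) mod (ℚ^×)²; places V = {2, 3, 5, 7, 11, 13, 17, 19, 23, ∞}.
(a,b)_19: α=2, u≡17; β=1, v≡9 (mod 19); (17|19)=+1, (9|19)=+1; sign (−1)^0·+1^1·+1^2 = +1.
(a,b)_3: α=3, u≡1; β=-1, v≡2 (mod 3); (1|3)=+1, (2|3)=-1; sign (−1)^1·+1^-1·-1^3 = +1.
(a,b)_17: α=1, u≡13; β=1, v≡1 (mod 17); (13|17)=+1, (1|17)=+1; sign (−1)^0·+1^1·+1^1 = +1.
(a,b)_2: α=-7, β=-15; u≡3, v≡5 (mod 8); ε(u)ε(v)=1·0, αω(v)=-7·1, βω(u)=-15·1; sum ≡ 0  ⇒  +1.
(a,b)_13: α=-1, u≡4; β=3, v≡5 (mod 13); (4|13)=+1, (5|13)=-1; sign (−1)^0·+1^3·-1^-1 = -1.
(a,b)_23: α=4, u≡19; β=2, v≡9 (mod 23); (19|23)=-1, (9|23)=+1; sign (−1)^0·-1^2·+1^4 = +1.
(a,b)_11: α=3, u≡9; β=4, v≡1 (mod 11); (9|11)=+1, (1|11)=+1; sign (−1)^0·+1^4·+1^3 = +1.
(a,b)_5: α=-2, u≡4; β=-2, v≡2 (mod 5); (4|5)=+1, (2|5)=-1; sign (−1)^0·+1^-2·-1^-2 = +1.
(a,b)_∞: sgn(-14586)=−, sgn(-176358)=−, so -1.
(a,b)_7: α=4, u≡4; β=3, v≡6 (mod 7); (4|7)=+1, (6|7)=-1; sign (−1)^0·+1^3·-1^4 = +1.
|Ram(-14586, -176358)| = 2, even; anisotropic at {13, ∞}.

[13, inf]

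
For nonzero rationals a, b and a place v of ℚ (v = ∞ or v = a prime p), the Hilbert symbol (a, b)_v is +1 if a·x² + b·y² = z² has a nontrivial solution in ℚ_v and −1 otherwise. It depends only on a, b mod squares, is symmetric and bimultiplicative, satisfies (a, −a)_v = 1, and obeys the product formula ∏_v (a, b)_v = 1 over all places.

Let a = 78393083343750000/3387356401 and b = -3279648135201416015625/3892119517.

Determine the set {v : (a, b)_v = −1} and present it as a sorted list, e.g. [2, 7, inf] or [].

Mod squares: a ≡ 15, b ≡ -23205. Check v ∈ {∞, 2, 3, 5, 7, 11, 13, 17, 37}.
v=17: a=17^2·(≡1), b=17^3·(≡3) mod 17; (1|17)=+1, (3|17)=-1; (−1)^{2·3·8}·(+1)^3·(-1)^2 = +1.
v=11: a=11^-4·(≡5), b=11^-6·(≡9) mod 11; (5|11)=+1, (9|11)=+1; (−1)^{-4·-6·5}·(+1)^-6·(+1)^-4 = +1.
v=37: a=37^-2·(≡2), b=37^0·(≡35) mod 37; (2|37)=-1, (35|37)=-1; (−1)^{-2·0·18}·(-1)^0·(-1)^-2 = +1.
v=7: a=7^2·(≡4), b=7^3·(≡6) mod 7; (4|7)=+1, (6|7)=-1; (−1)^{2·3·3}·(+1)^3·(-1)^2 = +1.
v=2: v_2(a)=4, v_2(b)=0; units ≡ 7, 3 (mod 8); ε·ε+αω+βω = 1·1+4·1+0·0 ≡ 1  ⇒  (a,b)_2 = -1.
v=13: a=13^-2·(≡6), b=13^-3·(≡3) mod 13; (6|13)=-1, (3|13)=+1; (−1)^{-2·-3·6}·(-1)^-3·(+1)^-2 = -1.
v=3: a=3^11·(≡2), b=3^13·(≡2) mod 3; (2|3)=-1, (2|3)=-1; (−1)^{11·13·1}·(-1)^13·(-1)^11 = -1.
v=∞: 15 > 0 and -23205 < 0  ⇒  (a,b)_∞ = +1.
v=5: a=5^9·(≡2), b=5^13·(≡4) mod 5; (2|5)=-1, (4|5)=+1; (−1)^{9·13·2}·(-1)^13·(+1)^9 = -1.
|Ram(15, -23205)| = 4, even; anisotropic at {2, 3, 5, 13}.

[2, 3, 5, 13]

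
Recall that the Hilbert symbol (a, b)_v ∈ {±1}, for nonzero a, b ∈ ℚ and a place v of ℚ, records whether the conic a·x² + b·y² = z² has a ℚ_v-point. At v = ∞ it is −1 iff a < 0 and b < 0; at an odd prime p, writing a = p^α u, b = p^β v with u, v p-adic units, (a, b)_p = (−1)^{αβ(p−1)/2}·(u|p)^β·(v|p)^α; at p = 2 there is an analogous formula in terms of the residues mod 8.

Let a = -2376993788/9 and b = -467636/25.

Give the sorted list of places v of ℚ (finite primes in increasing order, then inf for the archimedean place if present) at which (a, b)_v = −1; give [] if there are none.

Mod squares: a ≡ -23, b ≡ -221. Check v ∈ {∞, 2, 3, 5, 13, 17, 23}.
v=17: a=17^2·(≡11), b=17^1·(≡4) mod 17; (11|17)=-1, (4|17)=+1; (−1)^{2·1·8}·(-1)^1·(+1)^2 = -1.
v=5: a=5^0·(≡3), b=5^-2·(≡4) mod 5; (3|5)=-1, (4|5)=+1; (−1)^{0·-2·2}·(-1)^-2·(+1)^0 = +1.
v=3: a=3^-2·(≡1), b=3^0·(≡1) mod 3; (1|3)=+1, (1|3)=+1; (−1)^{-2·0·1}·(+1)^0·(+1)^-2 = +1.
v=23: a=23^3·(≡10), b=23^2·(≡18) mod 23; (10|23)=-1, (18|23)=+1; (−1)^{3·2·11}·(-1)^2·(+1)^3 = +1.
v=2: v_2(a)=2, v_2(b)=2; units ≡ 1, 3 (mod 8); ε·ε+αω+βω = 0·1+2·1+2·0 ≡ 0  ⇒  (a,b)_2 = +1.
v=13: a=13^2·(≡10), b=13^1·(≡1) mod 13; (10|13)=+1, (1|13)=+1; (−1)^{2·1·6}·(+1)^1·(+1)^2 = +1.
v=∞: -23 < 0 and -221 < 0  ⇒  (a,b)_∞ = -1.
|Ram(-23, -221)| = 2, even; anisotropic at {17, ∞}.

[17, inf]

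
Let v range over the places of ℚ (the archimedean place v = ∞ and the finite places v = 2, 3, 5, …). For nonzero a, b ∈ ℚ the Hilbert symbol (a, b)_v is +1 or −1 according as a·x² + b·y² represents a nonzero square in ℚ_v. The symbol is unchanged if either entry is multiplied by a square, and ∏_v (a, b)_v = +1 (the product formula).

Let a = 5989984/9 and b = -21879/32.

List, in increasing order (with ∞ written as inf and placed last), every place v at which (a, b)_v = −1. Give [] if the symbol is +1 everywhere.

(a, b) ≡ (3094, -4862) mod (ℚ^×)²; places V = {2, 3, 7, 11, 13, 17, ∞}.
(a,b)_3: α=-2, u≡1; β=2, v≡1 (mod 3); (1|3)=+1, (1|3)=+1; sign (−1)^0·+1^2·+1^-2 = +1.
(a,b)_2: α=5, β=-5; u≡3, v≡1 (mod 8); ε(u)ε(v)=1·0, αω(v)=5·0, βω(u)=-5·1; sum ≡ 1  ⇒  -1.
(a,b)_∞: sgn(3094)=+, sgn(-4862)=−, so +1.
(a,b)_13: α=1, u≡1; β=1, v≡12 (mod 13); (1|13)=+1, (12|13)=+1; sign (−1)^0·+1^1·+1^1 = +1.
(a,b)_7: α=1, u≡2; β=0, v≡6 (mod 7); (2|7)=+1, (6|7)=-1; sign (−1)^0·+1^0·-1^1 = -1.
(a,b)_17: α=1, u≡3; β=1, v≡6 (mod 17); (3|17)=-1, (6|17)=-1; sign (−1)^0·-1^1·-1^1 = +1.
(a,b)_11: α=2, u≡9; β=1, v≡9 (mod 11); (9|11)=+1, (9|11)=+1; sign (−1)^0·+1^1·+1^2 = +1.
|Ram(3094, -4862)| = 2, even; anisotropic at {2, 7}.

[2, 7]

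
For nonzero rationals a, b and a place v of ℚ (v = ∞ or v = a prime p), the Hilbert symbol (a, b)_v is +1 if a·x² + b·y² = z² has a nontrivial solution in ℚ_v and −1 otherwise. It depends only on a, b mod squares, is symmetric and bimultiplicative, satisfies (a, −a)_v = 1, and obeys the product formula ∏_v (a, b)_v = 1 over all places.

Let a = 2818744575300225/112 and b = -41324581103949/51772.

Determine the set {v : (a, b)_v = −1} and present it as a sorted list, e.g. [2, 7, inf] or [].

Mod squares: a ≡ 14838887, b ≡ -3279394027. Check v ∈ {∞, 2, 3, 5, 7, 11, 13, 17, 23, 37, 43, 47, 53}.
v=∞: 14838887 > 0 and -3279394027 < 0  ⇒  (a,b)_∞ = +1.
v=2: v_2(a)=-4, v_2(b)=-2; units ≡ 7, 5 (mod 8); ε·ε+αω+βω = 1·0+-4·1+-2·0 ≡ 0  ⇒  (a,b)_2 = +1.
v=43: a=43^0·(≡6), b=43^-2·(≡18) mod 43; (6|43)=+1, (18|43)=-1; (−1)^{0·-2·21}·(+1)^-2·(-1)^0 = +1.
v=11: a=11^2·(≡6), b=11^2·(≡1) mod 11; (6|11)=-1, (1|11)=+1; (−1)^{2·2·5}·(-1)^2·(+1)^2 = +1.
v=3: a=3^2·(≡2), b=3^6·(≡2) mod 3; (2|3)=-1, (2|3)=-1; (−1)^{2·6·1}·(-1)^6·(-1)^2 = +1.
v=7: a=7^-1·(≡6), b=7^-1·(≡1) mod 7; (6|7)=-1, (1|7)=+1; (−1)^{-1·-1·3}·(-1)^-1·(+1)^-1 = +1.
v=17: a=17^2·(≡3), b=17^1·(≡11) mod 17; (3|17)=-1, (11|17)=-1; (−1)^{2·1·8}·(-1)^1·(-1)^2 = -1.
v=13: a=13^2·(≡2), b=13^1·(≡2) mod 13; (2|13)=-1, (2|13)=-1; (−1)^{2·1·6}·(-1)^1·(-1)^2 = -1.
v=5: a=5^2·(≡2), b=5^0·(≡3) mod 5; (2|5)=-1, (3|5)=-1; (−1)^{2·0·2}·(-1)^0·(-1)^2 = +1.
v=47: a=47^1·(≡19), b=47^1·(≡20) mod 47; (19|47)=-1, (20|47)=-1; (−1)^{1·1·23}·(-1)^1·(-1)^1 = -1.
v=37: a=37^1·(≡29), b=37^1·(≡6) mod 37; (29|37)=-1, (6|37)=-1; (−1)^{1·1·18}·(-1)^1·(-1)^1 = +1.
v=53: a=53^1·(≡50), b=53^1·(≡12) mod 53; (50|53)=-1, (12|53)=-1; (−1)^{1·1·26}·(-1)^1·(-1)^1 = +1.
v=23: a=23^1·(≡7), b=23^1·(≡14) mod 23; (7|23)=-1, (14|23)=-1; (−1)^{1·1·11}·(-1)^1·(-1)^1 = -1.
Ram(14838887, -3279394027) = {13, 17, 23, 47}; no ℚ_13-point on the conic.

[13, 17, 23, 47]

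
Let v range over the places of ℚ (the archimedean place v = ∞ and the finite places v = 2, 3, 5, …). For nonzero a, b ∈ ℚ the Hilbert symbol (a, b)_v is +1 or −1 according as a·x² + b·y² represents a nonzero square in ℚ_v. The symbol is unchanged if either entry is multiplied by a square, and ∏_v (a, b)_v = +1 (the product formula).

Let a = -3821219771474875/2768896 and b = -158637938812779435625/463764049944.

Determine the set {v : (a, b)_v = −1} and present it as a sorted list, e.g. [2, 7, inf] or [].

[2, 3, 5, 19, 23, inf]

(a, b) ≡ (-2755, -76038) mod (ℚ^×)²; places V = {2, 3, 5, 7, 11, 13, 17, 19, 23, 29, 37, ∞}.
(a,b)_7: α=4, u≡5; β=4, v≡5 (mod 7); (5|7)=-1, (5|7)=-1; sign (−1)^0·-1^4·-1^4 = +1.
(a,b)_3: α=0, u≡2; β=-1, v≡1 (mod 3); (2|3)=-1, (1|3)=+1; sign (−1)^0·-1^-1·+1^0 = -1.
(a,b)_23: α=2, u≡20; β=3, v≡3 (mod 23); (20|23)=-1, (3|23)=+1; sign (−1)^0·-1^3·+1^2 = -1.
(a,b)_13: α=-2, u≡9; β=-2, v≡10 (mod 13); (9|13)=+1, (10|13)=+1; sign (−1)^0·+1^-2·+1^-2 = +1.
(a,b)_17: α=0, u≡8; β=-4, v≡3 (mod 17); (8|17)=+1, (3|17)=-1; sign (−1)^0·+1^-4·-1^0 = +1.
(a,b)_∞: sgn(-2755)=−, sgn(-76038)=−, so -1.
(a,b)_11: α=2, u≡10; β=2, v≡3 (mod 11); (10|11)=-1, (3|11)=+1; sign (−1)^0·-1^2·+1^2 = +1.
(a,b)_37: α=0, u≡19; β=-2, v≡12 (mod 37); (19|37)=-1, (12|37)=+1; sign (−1)^0·-1^-2·+1^0 = +1.
(a,b)_2: α=-14, β=-3; u≡5, v≡5 (mod 8); ε(u)ε(v)=0·0, αω(v)=-14·1, βω(u)=-3·1; sum ≡ 1  ⇒  -1.
(a,b)_5: α=3, u≡1; β=4, v≡2 (mod 5); (1|5)=+1, (2|5)=-1; sign (−1)^0·+1^4·-1^3 = -1.
(a,b)_19: α=3, u≡11; β=5, v≡7 (mod 19); (11|19)=+1, (7|19)=+1; sign (−1)^1·+1^5·+1^3 = -1.
(a,b)_29: α=1, u≡15; β=1, v≡8 (mod 29); (15|29)=-1, (8|29)=-1; sign (−1)^0·-1^1·-1^1 = +1.
|Ram(-2755, -76038)| = 6, even; anisotropic at {2, 3, 5, 19, 23, ∞}.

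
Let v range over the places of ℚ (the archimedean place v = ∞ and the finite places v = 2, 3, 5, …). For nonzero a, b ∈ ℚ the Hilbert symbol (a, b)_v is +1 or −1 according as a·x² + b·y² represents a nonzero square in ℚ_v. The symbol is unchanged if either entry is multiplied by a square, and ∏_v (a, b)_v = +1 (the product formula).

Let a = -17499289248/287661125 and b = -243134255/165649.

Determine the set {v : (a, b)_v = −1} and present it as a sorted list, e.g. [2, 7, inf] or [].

(a, b) ≡ (-210, -455) mod (ℚ^×)²; places V = {2, 3, 5, 7, 11, 13, 17, 37, 41, 43, ∞}.
(a,b)_43: α=0, u≡28; β=2, v≡33 (mod 43); (28|43)=-1, (33|43)=-1; sign (−1)^0·-1^2·-1^0 = +1.
(a,b)_7: α=3, u≡3; β=1, v≡3 (mod 7); (3|7)=-1, (3|7)=-1; sign (−1)^1·-1^1·-1^3 = -1.
(a,b)_11: α=0, u≡8; β=-2, v≡2 (mod 11); (8|11)=-1, (2|11)=-1; sign (−1)^0·-1^-2·-1^0 = +1.
(a,b)_2: α=5, β=0; u≡7, v≡1 (mod 8); ε(u)ε(v)=1·0, αω(v)=5·0, βω(u)=0·0; sum ≡ 0  ⇒  +1.
(a,b)_41: α=-2, u≡4; β=0, v≡1 (mod 41); (4|41)=+1, (1|41)=+1; sign (−1)^0·+1^0·+1^-2 = +1.
(a,b)_5: α=-3, u≡3; β=1, v≡1 (mod 5); (3|5)=-1, (1|5)=+1; sign (−1)^0·-1^1·+1^-3 = -1.
(a,b)_13: α=0, u≡6; β=1, v≡12 (mod 13); (6|13)=-1, (12|13)=+1; sign (−1)^0·-1^1·+1^0 = -1.
(a,b)_37: α=-2, u≡10; β=-2, v≡33 (mod 37); (10|37)=+1, (33|37)=+1; sign (−1)^0·+1^-2·+1^-2 = +1.
(a,b)_3: α=13, u≡2; β=0, v≡1 (mod 3); (2|3)=-1, (1|3)=+1; sign (−1)^0·-1^0·+1^13 = +1.
(a,b)_17: α=0, u≡5; β=2, v≡1 (mod 17); (5|17)=-1, (1|17)=+1; sign (−1)^0·-1^2·+1^0 = +1.
(a,b)_∞: sgn(-210)=−, sgn(-455)=−, so -1.
(-210, -455 / ℚ) ramifies at {5, 7, 13, ∞}: a division algebra.

[5, 7, 13, inf]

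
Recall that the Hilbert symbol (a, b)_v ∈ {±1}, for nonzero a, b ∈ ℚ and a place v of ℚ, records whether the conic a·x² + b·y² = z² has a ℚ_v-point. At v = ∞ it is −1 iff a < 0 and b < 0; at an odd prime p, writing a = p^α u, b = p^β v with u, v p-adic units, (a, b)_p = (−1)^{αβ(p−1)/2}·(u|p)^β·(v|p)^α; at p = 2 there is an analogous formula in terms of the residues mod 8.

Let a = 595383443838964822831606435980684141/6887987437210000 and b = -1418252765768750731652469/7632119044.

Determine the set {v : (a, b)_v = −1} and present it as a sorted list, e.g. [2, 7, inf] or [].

[3, 47]

(a, b) ≡ (141, -21) mod (ℚ^×)²; places V = {2, 3, 5, 7, 11, 13, 19, 47, ∞}.
(a,b)_5: α=-4, u≡1; β=0, v≡4 (mod 5); (1|5)=+1, (4|5)=+1; sign (−1)^0·+1^0·+1^-4 = +1.
(a,b)_7: α=14, u≡1; β=9, v≡2 (mod 7); (1|7)=+1, (2|7)=+1; sign (−1)^0·+1^9·+1^14 = +1.
(a,b)_13: α=2, u≡2; β=2, v≡5 (mod 13); (2|13)=-1, (5|13)=-1; sign (−1)^0·-1^2·-1^2 = +1.
(a,b)_∞: sgn(141)=+, sgn(-21)=−, so +1.
(a,b)_11: α=-4, u≡9; β=-4, v≡9 (mod 11); (9|11)=+1, (9|11)=+1; sign (−1)^0·+1^-4·+1^-4 = +1.
(a,b)_47: α=3, u≡27; β=2, v≡44 (mod 47); (27|47)=+1, (44|47)=-1; sign (−1)^0·+1^2·-1^3 = -1.
(a,b)_19: α=-6, u≡14; β=-4, v≡6 (mod 19); (14|19)=-1, (6|19)=+1; sign (−1)^0·-1^-4·+1^-6 = +1.
(a,b)_3: α=35, u≡2; β=23, v≡2 (mod 3); (2|3)=-1, (2|3)=-1; sign (−1)^1·-1^23·-1^35 = -1.
(a,b)_2: α=-4, β=-2; u≡5, v≡3 (mod 8); ε(u)ε(v)=0·1, αω(v)=-4·1, βω(u)=-2·1; sum ≡ 0  ⇒  +1.
|Ram(141, -21)| = 2, even; anisotropic at {3, 47}.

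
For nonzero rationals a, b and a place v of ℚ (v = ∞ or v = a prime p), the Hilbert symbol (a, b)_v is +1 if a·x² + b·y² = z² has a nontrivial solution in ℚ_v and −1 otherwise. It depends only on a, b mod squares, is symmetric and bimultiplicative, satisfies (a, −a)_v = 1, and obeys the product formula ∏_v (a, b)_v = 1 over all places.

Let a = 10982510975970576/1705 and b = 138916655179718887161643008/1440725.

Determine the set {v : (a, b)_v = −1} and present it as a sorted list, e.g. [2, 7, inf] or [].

[5, 11, 31, 41]

(a, b) ≡ (1705, 6752823) mod (ℚ^×)²; places V = {2, 3, 5, 7, 11, 13, 17, 23, 31, 41, ∞}.
(a,b)_7: α=6, u≡4; β=9, v≡6 (mod 7); (4|7)=+1, (6|7)=-1; sign (−1)^0·+1^9·-1^6 = +1.
(a,b)_11: α=-1, u≡9; β=-1, v≡5 (mod 11); (9|11)=+1, (5|11)=+1; sign (−1)^1·+1^-1·+1^-1 = -1.
(a,b)_∞: sgn(1705)=+, sgn(6752823)=+, so +1.
(a,b)_2: α=4, β=14; u≡1, v≡7 (mod 8); ε(u)ε(v)=0·1, αω(v)=4·0, βω(u)=14·0; sum ≡ 0  ⇒  +1.
(a,b)_41: α=2, u≡15; β=3, v≡17 (mod 41); (15|41)=-1, (17|41)=-1; sign (−1)^0·-1^3·-1^2 = -1.
(a,b)_5: α=-1, u≡1; β=-2, v≡2 (mod 5); (1|5)=+1, (2|5)=-1; sign (−1)^0·+1^-2·-1^-1 = -1.
(a,b)_17: α=0, u≡3; β=4, v≡13 (mod 17); (3|17)=-1, (13|17)=+1; sign (−1)^0·-1^4·+1^0 = +1.
(a,b)_3: α=8, u≡1; β=1, v≡2 (mod 3); (1|3)=+1, (2|3)=-1; sign (−1)^0·+1^1·-1^8 = +1.
(a,b)_23: α=2, u≡3; β=3, v≡13 (mod 23); (3|23)=+1, (13|23)=+1; sign (−1)^0·+1^3·+1^2 = +1.
(a,b)_13: α=0, u≡8; β=-2, v≡3 (mod 13); (8|13)=-1, (3|13)=+1; sign (−1)^0·-1^-2·+1^0 = +1.
(a,b)_31: α=-1, u≡13; β=-1, v≡6 (mod 31); (13|31)=-1, (6|31)=-1; sign (−1)^1·-1^-1·-1^-1 = -1.
Ram(1705, 6752823) = {5, 11, 31, 41}; no ℚ_5-point on the conic.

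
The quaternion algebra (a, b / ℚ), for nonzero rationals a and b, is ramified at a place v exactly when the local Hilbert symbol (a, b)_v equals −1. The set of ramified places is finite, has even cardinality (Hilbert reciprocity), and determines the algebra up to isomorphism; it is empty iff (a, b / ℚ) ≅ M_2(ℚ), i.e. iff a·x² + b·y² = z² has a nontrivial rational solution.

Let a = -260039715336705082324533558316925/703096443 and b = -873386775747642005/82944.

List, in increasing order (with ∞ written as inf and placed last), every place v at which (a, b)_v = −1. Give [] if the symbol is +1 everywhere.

(a, b) ≡ (-2543271, -5) mod (ℚ^×)²; places V = {2, 3, 5, 7, 17, 23, 29, 31, 41, ∞}.
(a,b)_29: α=7, u≡2; β=4, v≡23 (mod 29); (2|29)=-1, (23|29)=+1; sign (−1)^0·-1^4·+1^7 = +1.
(a,b)_5: α=2, u≡1; β=1, v≡1 (mod 5); (1|5)=+1, (1|5)=+1; sign (−1)^0·+1^1·+1^2 = +1.
(a,b)_∞: sgn(-2543271)=−, sgn(-5)=−, so -1.
(a,b)_23: α=3, u≡5; β=2, v≡8 (mod 23); (5|23)=-1, (8|23)=+1; sign (−1)^0·-1^2·+1^3 = +1.
(a,b)_17: α=6, u≡3; β=2, v≡11 (mod 17); (3|17)=-1, (11|17)=-1; sign (−1)^0·-1^2·-1^6 = +1.
(a,b)_3: α=-15, u≡1; β=-4, v≡1 (mod 3); (1|3)=+1, (1|3)=+1; sign (−1)^0·+1^-4·+1^-15 = +1.
(a,b)_41: α=3, u≡1; β=2, v≡16 (mod 41); (1|41)=+1, (16|41)=+1; sign (−1)^0·+1^2·+1^3 = +1.
(a,b)_7: α=-2, u≡4; β=0, v≡4 (mod 7); (4|7)=+1, (4|7)=+1; sign (−1)^0·+1^0·+1^-2 = +1.
(a,b)_31: α=3, u≡9; β=2, v≡24 (mod 31); (9|31)=+1, (24|31)=-1; sign (−1)^0·+1^2·-1^3 = -1.
(a,b)_2: α=0, β=-10; u≡1, v≡3 (mod 8); ε(u)ε(v)=0·1, αω(v)=0·1, βω(u)=-10·0; sum ≡ 0  ⇒  +1.
|Ram(-2543271, -5)| = 2, even; anisotropic at {31, ∞}.

[31, inf]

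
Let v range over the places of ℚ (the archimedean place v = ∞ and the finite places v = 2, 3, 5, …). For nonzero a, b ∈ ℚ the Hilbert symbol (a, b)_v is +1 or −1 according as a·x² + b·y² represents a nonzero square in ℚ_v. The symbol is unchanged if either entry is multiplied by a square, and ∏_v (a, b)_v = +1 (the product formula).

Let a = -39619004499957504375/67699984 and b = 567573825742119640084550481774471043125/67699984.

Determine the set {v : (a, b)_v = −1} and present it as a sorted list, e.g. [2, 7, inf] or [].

(a, b) ≡ (-33263, 164749) mod (ℚ^×)²; places V = {2, 3, 5, 11, 13, 17, 19, 23, 29, 31, 37, ∞}.
(a,b)_2: α=-4, β=-4; u≡1, v≡5 (mod 8); ε(u)ε(v)=0·0, αω(v)=-4·1, βω(u)=-4·0; sum ≡ 0  ⇒  +1.
(a,b)_17: α=-2, u≡7; β=-2, v≡2 (mod 17); (7|17)=-1, (2|17)=+1; sign (−1)^0·-1^-2·+1^-2 = +1.
(a,b)_31: α=1, u≡15; β=2, v≡21 (mod 31); (15|31)=-1, (21|31)=-1; sign (−1)^0·-1^2·-1^1 = -1.
(a,b)_23: α=2, u≡1; β=5, v≡20 (mod 23); (1|23)=+1, (20|23)=-1; sign (−1)^0·+1^5·-1^2 = +1.
(a,b)_19: α=2, u≡7; β=5, v≡4 (mod 19); (7|19)=+1, (4|19)=+1; sign (−1)^0·+1^5·+1^2 = +1.
(a,b)_5: α=4, u≡2; β=4, v≡1 (mod 5); (2|5)=-1, (1|5)=+1; sign (−1)^0·-1^4·+1^4 = +1.
(a,b)_3: α=10, u≡1; β=14, v≡1 (mod 3); (1|3)=+1, (1|3)=+1; sign (−1)^0·+1^14·+1^10 = +1.
(a,b)_13: α=2, u≡1; β=5, v≡11 (mod 13); (1|13)=+1, (11|13)=-1; sign (−1)^0·+1^5·-1^2 = +1.
(a,b)_∞: sgn(-33263)=−, sgn(164749)=+, so +1.
(a,b)_37: α=1, u≡10; β=2, v≡33 (mod 37); (10|37)=+1, (33|37)=+1; sign (−1)^0·+1^2·+1^1 = +1.
(a,b)_29: α=1, u≡23; β=3, v≡8 (mod 29); (23|29)=+1, (8|29)=-1; sign (−1)^0·+1^3·-1^1 = -1.
(a,b)_11: α=-4, u≡4; β=-4, v≡8 (mod 11); (4|11)=+1, (8|11)=-1; sign (−1)^0·+1^-4·-1^-4 = +1.
(-33263, 164749 / ℚ) ramifies at {29, 31}: a division algebra.

[29, 31]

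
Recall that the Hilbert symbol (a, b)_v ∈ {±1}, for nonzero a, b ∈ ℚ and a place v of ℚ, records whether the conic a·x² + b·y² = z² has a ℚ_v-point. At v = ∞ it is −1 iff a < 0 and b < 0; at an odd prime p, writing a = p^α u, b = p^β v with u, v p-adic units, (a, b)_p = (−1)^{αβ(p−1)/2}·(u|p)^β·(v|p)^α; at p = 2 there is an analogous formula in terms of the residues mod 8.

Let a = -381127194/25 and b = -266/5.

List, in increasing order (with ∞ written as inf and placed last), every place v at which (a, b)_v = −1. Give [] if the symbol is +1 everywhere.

[19, inf]

Mod squares: a ≡ -266, b ≡ -1330. Check v ∈ {∞, 2, 3, 5, 7, 19}.
v=19: a=19^3·(≡11), b=19^1·(≡1) mod 19; (11|19)=+1, (1|19)=+1; (−1)^{3·1·9}·(+1)^1·(+1)^3 = -1.
v=7: a=7^3·(≡2), b=7^1·(≡5) mod 7; (2|7)=+1, (5|7)=-1; (−1)^{3·1·3}·(+1)^1·(-1)^3 = +1.
v=2: v_2(a)=1, v_2(b)=1; units ≡ 3, 7 (mod 8); ε·ε+αω+βω = 1·1+1·0+1·1 ≡ 0  ⇒  (a,b)_2 = +1.
v=5: a=5^-2·(≡1), b=5^-1·(≡4) mod 5; (1|5)=+1, (4|5)=+1; (−1)^{-2·-1·2}·(+1)^-1·(+1)^-2 = +1.
v=∞: -266 < 0 and -1330 < 0  ⇒  (a,b)_∞ = -1.
v=3: a=3^4·(≡1), b=3^0·(≡2) mod 3; (1|3)=+1, (2|3)=-1; (−1)^{4·0·1}·(+1)^0·(-1)^4 = +1.
|Ram(-266, -1330)| = 2, even; anisotropic at {19, ∞}.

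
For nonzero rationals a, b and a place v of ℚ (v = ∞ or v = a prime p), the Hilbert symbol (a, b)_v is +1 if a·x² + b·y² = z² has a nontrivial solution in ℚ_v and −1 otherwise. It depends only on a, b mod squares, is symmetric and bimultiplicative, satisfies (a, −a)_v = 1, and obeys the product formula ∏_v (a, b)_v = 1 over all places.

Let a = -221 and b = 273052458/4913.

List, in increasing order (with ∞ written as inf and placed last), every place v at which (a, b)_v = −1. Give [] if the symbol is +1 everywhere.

Mod squares: a ≡ -221, b ≡ 158746. Check v ∈ {∞, 2, 3, 7, 13, 17, 19, 23, 29}.
v=2: v_2(a)=0, v_2(b)=1; units ≡ 3, 5 (mod 8); ε·ε+αω+βω = 1·0+0·1+1·1 ≡ 1  ⇒  (a,b)_2 = -1.
v=7: a=7^0·(≡3), b=7^1·(≡6) mod 7; (3|7)=-1, (6|7)=-1; (−1)^{0·1·3}·(-1)^1·(-1)^0 = -1.
v=∞: -221 < 0 and 158746 > 0  ⇒  (a,b)_∞ = +1.
v=19: a=19^0·(≡7), b=19^2·(≡11) mod 19; (7|19)=+1, (11|19)=+1; (−1)^{0·2·9}·(+1)^2·(+1)^0 = +1.
v=13: a=13^1·(≡9), b=13^0·(≡10) mod 13; (9|13)=+1, (10|13)=+1; (−1)^{1·0·6}·(+1)^0·(+1)^1 = +1.
v=17: a=17^1·(≡4), b=17^-3·(≡5) mod 17; (4|17)=+1, (5|17)=-1; (−1)^{1·-3·8}·(+1)^-3·(-1)^1 = -1.
v=3: a=3^0·(≡1), b=3^4·(≡1) mod 3; (1|3)=+1, (1|3)=+1; (−1)^{0·4·1}·(+1)^4·(+1)^0 = +1.
v=23: a=23^0·(≡9), b=23^1·(≡2) mod 23; (9|23)=+1, (2|23)=+1; (−1)^{0·1·11}·(+1)^1·(+1)^0 = +1.
v=29: a=29^0·(≡11), b=29^1·(≡24) mod 29; (11|29)=-1, (24|29)=+1; (−1)^{0·1·14}·(-1)^1·(+1)^0 = -1.
|Ram(-221, 158746)| = 4, even; anisotropic at {2, 7, 17, 29}.

[2, 7, 17, 29]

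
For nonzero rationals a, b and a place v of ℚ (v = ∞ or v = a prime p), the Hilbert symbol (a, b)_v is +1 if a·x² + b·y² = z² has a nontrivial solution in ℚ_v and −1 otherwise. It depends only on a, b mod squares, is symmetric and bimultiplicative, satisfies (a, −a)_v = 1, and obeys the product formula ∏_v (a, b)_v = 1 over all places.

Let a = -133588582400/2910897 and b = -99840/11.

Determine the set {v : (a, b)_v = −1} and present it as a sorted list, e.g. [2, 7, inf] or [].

[5, 11, 13, inf]

Mod squares: a ≡ -858, b ≡ -4290. Check v ∈ {∞, 2, 3, 5, 7, 11, 13}.
v=∞: -858 < 0 and -4290 < 0  ⇒  (a,b)_∞ = -1.
v=5: a=5^2·(≡2), b=5^1·(≡2) mod 5; (2|5)=-1, (2|5)=-1; (−1)^{2·1·2}·(-1)^1·(-1)^2 = -1.
v=3: a=3^-7·(≡2), b=3^1·(≡1) mod 3; (2|3)=-1, (1|3)=+1; (−1)^{-7·1·1}·(-1)^1·(+1)^-7 = +1.
v=13: a=13^1·(≡9), b=13^1·(≡5) mod 13; (9|13)=+1, (5|13)=-1; (−1)^{1·1·6}·(+1)^1·(-1)^1 = -1.
v=11: a=11^-3·(≡10), b=11^-1·(≡7) mod 11; (10|11)=-1, (7|11)=-1; (−1)^{-3·-1·5}·(-1)^-1·(-1)^-3 = -1.
v=2: v_2(a)=23, v_2(b)=9; units ≡ 3, 7 (mod 8); ε·ε+αω+βω = 1·1+23·0+9·1 ≡ 0  ⇒  (a,b)_2 = +1.
v=7: a=7^2·(≡3), b=7^0·(≡2) mod 7; (3|7)=-1, (2|7)=+1; (−1)^{2·0·3}·(-1)^0·(+1)^2 = +1.
|Ram(-858, -4290)| = 4, even; anisotropic at {5, 11, 13, ∞}.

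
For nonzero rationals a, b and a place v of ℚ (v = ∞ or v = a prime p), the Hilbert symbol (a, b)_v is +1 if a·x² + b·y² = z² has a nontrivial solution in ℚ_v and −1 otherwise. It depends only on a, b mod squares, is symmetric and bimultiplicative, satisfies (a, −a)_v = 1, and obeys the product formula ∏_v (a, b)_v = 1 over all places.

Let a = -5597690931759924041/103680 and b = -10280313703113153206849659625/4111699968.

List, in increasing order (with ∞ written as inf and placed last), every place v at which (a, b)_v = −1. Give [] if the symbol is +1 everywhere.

[2, 19, 23, inf]

(a, b) ≡ (-1077205, -21505) mod (ℚ^×)²; places V = {2, 3, 5, 7, 11, 17, 19, 23, 29, ∞}.
(a,b)_19: α=3, u≡5; β=4, v≡10 (mod 19); (5|19)=+1, (10|19)=-1; sign (−1)^0·+1^4·-1^3 = -1.
(a,b)_5: α=-1, u≡4; β=3, v≡1 (mod 5); (4|5)=+1, (1|5)=+1; sign (−1)^0·+1^3·+1^-1 = +1.
(a,b)_17: α=1, u≡3; β=-1, v≡14 (mod 17); (3|17)=-1, (14|17)=-1; sign (−1)^0·-1^-1·-1^1 = +1.
(a,b)_∞: sgn(-1077205)=−, sgn(-21505)=−, so -1.
(a,b)_29: α=7, u≡22; β=10, v≡7 (mod 29); (22|29)=+1, (7|29)=+1; sign (−1)^0·+1^10·+1^7 = +1.
(a,b)_11: α=2, u≡3; β=3, v≡4 (mod 11); (3|11)=+1, (4|11)=+1; sign (−1)^0·+1^3·+1^2 = +1.
(a,b)_3: α=-4, u≡2; β=-10, v≡2 (mod 3); (2|3)=-1, (2|3)=-1; sign (−1)^0·-1^-10·-1^-4 = +1.
(a,b)_23: α=1, u≡3; β=1, v≡6 (mod 23); (3|23)=+1, (6|23)=+1; sign (−1)^1·+1^1·+1^1 = -1.
(a,b)_2: α=-8, β=-12; u≡3, v≡7 (mod 8); ε(u)ε(v)=1·1, αω(v)=-8·0, βω(u)=-12·1; sum ≡ 1  ⇒  -1.
(a,b)_7: α=0, u≡4; β=2, v≡5 (mod 7); (4|7)=+1, (5|7)=-1; sign (−1)^0·+1^2·-1^0 = +1.
Ram(-1077205, -21505) = {2, 19, 23, ∞}; no ℚ_2-point on the conic.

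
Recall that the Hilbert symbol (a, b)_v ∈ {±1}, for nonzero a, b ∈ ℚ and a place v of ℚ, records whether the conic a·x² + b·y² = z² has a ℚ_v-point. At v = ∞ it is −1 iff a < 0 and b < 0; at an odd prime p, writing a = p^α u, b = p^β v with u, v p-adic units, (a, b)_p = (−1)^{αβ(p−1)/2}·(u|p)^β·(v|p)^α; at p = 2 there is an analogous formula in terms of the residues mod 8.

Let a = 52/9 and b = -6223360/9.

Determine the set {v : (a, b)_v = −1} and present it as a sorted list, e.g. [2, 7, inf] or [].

Mod squares: a ≡ 13, b ≡ -24310. Check v ∈ {∞, 2, 3, 5, 11, 13, 17}.
v=13: a=13^1·(≡12), b=13^1·(≡2) mod 13; (12|13)=+1, (2|13)=-1; (−1)^{1·1·6}·(+1)^1·(-1)^1 = -1.
v=∞: 13 > 0 and -24310 < 0  ⇒  (a,b)_∞ = +1.
v=2: v_2(a)=2, v_2(b)=9; units ≡ 5, 5 (mod 8); ε·ε+αω+βω = 0·0+2·1+9·1 ≡ 1  ⇒  (a,b)_2 = -1.
v=3: a=3^-2·(≡1), b=3^-2·(≡2) mod 3; (1|3)=+1, (2|3)=-1; (−1)^{-2·-2·1}·(+1)^-2·(-1)^-2 = +1.
v=5: a=5^0·(≡3), b=5^1·(≡2) mod 5; (3|5)=-1, (2|5)=-1; (−1)^{0·1·2}·(-1)^1·(-1)^0 = -1.
v=11: a=11^0·(≡7), b=11^1·(≡4) mod 11; (7|11)=-1, (4|11)=+1; (−1)^{0·1·5}·(-1)^1·(+1)^0 = -1.
v=17: a=17^0·(≡2), b=17^1·(≡13) mod 17; (2|17)=+1, (13|17)=+1; (−1)^{0·1·8}·(+1)^1·(+1)^0 = +1.
Ram(13, -24310) = {2, 5, 11, 13}; no ℚ_2-point on the conic.

[2, 5, 11, 13]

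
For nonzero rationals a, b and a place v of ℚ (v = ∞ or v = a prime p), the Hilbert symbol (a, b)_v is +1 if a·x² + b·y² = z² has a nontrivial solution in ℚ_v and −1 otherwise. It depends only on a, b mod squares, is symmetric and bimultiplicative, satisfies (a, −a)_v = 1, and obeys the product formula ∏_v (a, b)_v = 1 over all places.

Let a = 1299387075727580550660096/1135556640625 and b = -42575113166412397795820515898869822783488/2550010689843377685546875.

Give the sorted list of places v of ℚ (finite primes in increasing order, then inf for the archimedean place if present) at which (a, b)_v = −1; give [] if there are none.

Mod squares: a ≡ 14, b ≡ -8778. Check v ∈ {∞, 2, 3, 5, 7, 11, 13, 17, 19, 31, 53}.
v=5: a=5^-10·(≡1), b=5^-14·(≡3) mod 5; (1|5)=+1, (3|5)=-1; (−1)^{-10·-14·2}·(+1)^-14·(-1)^-10 = +1.
v=7: a=7^3·(≡4), b=7^5·(≡6) mod 7; (4|7)=+1, (6|7)=-1; (−1)^{3·5·3}·(+1)^5·(-1)^3 = +1.
v=11: a=11^-2·(≡1), b=11^-5·(≡3) mod 11; (1|11)=+1, (3|11)=+1; (−1)^{-2·-5·5}·(+1)^-5·(+1)^-2 = +1.
v=13: a=13^0·(≡1), b=13^2·(≡1) mod 13; (1|13)=+1, (1|13)=+1; (−1)^{0·2·6}·(+1)^2·(+1)^0 = +1.
v=31: a=31^-2·(≡10), b=31^-4·(≡17) mod 31; (10|31)=+1, (17|31)=-1; (−1)^{-2·-4·15}·(+1)^-4·(-1)^-2 = +1.
v=19: a=19^6·(≡10), b=19^7·(≡8) mod 19; (10|19)=-1, (8|19)=-1; (−1)^{6·7·9}·(-1)^7·(-1)^6 = -1.
v=53: a=53^0·(≡34), b=53^-2·(≡21) mod 53; (34|53)=-1, (21|53)=-1; (−1)^{0·-2·26}·(-1)^-2·(-1)^0 = +1.
v=17: a=17^2·(≡14), b=17^0·(≡14) mod 17; (14|17)=-1, (14|17)=-1; (−1)^{2·0·8}·(-1)^0·(-1)^2 = +1.
v=∞: 14 > 0 and -8778 < 0  ⇒  (a,b)_∞ = +1.
v=2: v_2(a)=19, v_2(b)=41; units ≡ 7, 3 (mod 8); ε·ε+αω+βω = 1·1+19·1+41·0 ≡ 0  ⇒  (a,b)_2 = +1.
v=3: a=3^12·(≡2), b=3^27·(≡2) mod 3; (2|3)=-1, (2|3)=-1; (−1)^{12·27·1}·(-1)^27·(-1)^12 = -1.
Ram(14, -8778) = {3, 19}; no ℚ_3-point on the conic.

[3, 19]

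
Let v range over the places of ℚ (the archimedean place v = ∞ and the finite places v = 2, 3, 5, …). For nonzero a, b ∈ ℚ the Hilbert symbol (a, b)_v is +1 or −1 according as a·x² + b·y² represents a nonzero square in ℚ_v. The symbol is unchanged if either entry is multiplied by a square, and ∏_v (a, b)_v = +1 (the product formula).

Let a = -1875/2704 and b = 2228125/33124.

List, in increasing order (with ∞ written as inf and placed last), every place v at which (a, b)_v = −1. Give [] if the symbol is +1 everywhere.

Mod squares: a ≡ -3, b ≡ 3565. Check v ∈ {∞, 2, 3, 5, 7, 13, 23, 31}.
v=2: v_2(a)=-4, v_2(b)=-2; units ≡ 5, 5 (mod 8); ε·ε+αω+βω = 0·0+-4·1+-2·1 ≡ 0  ⇒  (a,b)_2 = +1.
v=23: a=23^0·(≡15), b=23^1·(≡17) mod 23; (15|23)=-1, (17|23)=-1; (−1)^{0·1·11}·(-1)^1·(-1)^0 = -1.
v=3: a=3^1·(≡2), b=3^0·(≡1) mod 3; (2|3)=-1, (1|3)=+1; (−1)^{1·0·1}·(-1)^0·(+1)^1 = +1.
v=7: a=7^0·(≡4), b=7^-2·(≡1) mod 7; (4|7)=+1, (1|7)=+1; (−1)^{0·-2·3}·(+1)^-2·(+1)^0 = +1.
v=5: a=5^4·(≡3), b=5^5·(≡2) mod 5; (3|5)=-1, (2|5)=-1; (−1)^{4·5·2}·(-1)^5·(-1)^4 = -1.
v=13: a=13^-2·(≡12), b=13^-2·(≡3) mod 13; (12|13)=+1, (3|13)=+1; (−1)^{-2·-2·6}·(+1)^-2·(+1)^-2 = +1.
v=31: a=31^0·(≡20), b=31^1·(≡3) mod 31; (20|31)=+1, (3|31)=-1; (−1)^{0·1·15}·(+1)^1·(-1)^0 = +1.
v=∞: -3 < 0 and 3565 > 0  ⇒  (a,b)_∞ = +1.
Ram(-3, 3565) = {5, 23}; no ℚ_5-point on the conic.

[5, 23]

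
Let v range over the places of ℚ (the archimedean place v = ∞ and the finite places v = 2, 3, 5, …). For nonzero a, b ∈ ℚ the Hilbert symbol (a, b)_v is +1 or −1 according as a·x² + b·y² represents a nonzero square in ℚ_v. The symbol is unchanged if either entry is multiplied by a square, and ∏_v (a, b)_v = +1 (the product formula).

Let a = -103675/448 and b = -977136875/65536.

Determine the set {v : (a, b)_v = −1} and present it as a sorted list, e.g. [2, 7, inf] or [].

[7, 13, 29, inf]

(a, b) ≡ (-29029, -11) mod (ℚ^×)²; places V = {2, 5, 7, 11, 13, 29, ∞}.
(a,b)_∞: sgn(-29029)=−, sgn(-11)=−, so -1.
(a,b)_5: α=2, u≡1; β=4, v≡1 (mod 5); (1|5)=+1, (1|5)=+1; sign (−1)^0·+1^4·+1^2 = +1.
(a,b)_13: α=1, u≡12; β=2, v≡6 (mod 13); (12|13)=+1, (6|13)=-1; sign (−1)^0·+1^2·-1^1 = -1.
(a,b)_11: α=1, u≡3; β=1, v≡2 (mod 11); (3|11)=+1, (2|11)=-1; sign (−1)^1·+1^1·-1^1 = +1.
(a,b)_7: α=-1, u≡2; β=0, v≡3 (mod 7); (2|7)=+1, (3|7)=-1; sign (−1)^0·+1^0·-1^-1 = -1.
(a,b)_2: α=-6, β=-16; u≡3, v≡5 (mod 8); ε(u)ε(v)=1·0, αω(v)=-6·1, βω(u)=-16·1; sum ≡ 0  ⇒  +1.
(a,b)_29: α=1, u≡15; β=2, v≡12 (mod 29); (15|29)=-1, (12|29)=-1; sign (−1)^0·-1^2·-1^1 = -1.
Ram(-29029, -11) = {7, 13, 29, ∞}; no ℚ_7-point on the conic.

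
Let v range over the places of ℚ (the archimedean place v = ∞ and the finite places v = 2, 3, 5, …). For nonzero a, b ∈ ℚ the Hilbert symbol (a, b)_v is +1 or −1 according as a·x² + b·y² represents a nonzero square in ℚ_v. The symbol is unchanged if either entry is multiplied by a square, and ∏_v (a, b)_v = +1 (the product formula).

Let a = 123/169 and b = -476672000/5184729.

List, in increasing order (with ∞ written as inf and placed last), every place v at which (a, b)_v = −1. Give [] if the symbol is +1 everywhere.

Mod squares: a ≡ 123, b ≡ -95. Check v ∈ {∞, 2, 3, 5, 7, 11, 13, 19, 23, 41}.
v=19: a=19^0·(≡5), b=19^1·(≡2) mod 19; (5|19)=+1, (2|19)=-1; (−1)^{0·1·9}·(+1)^1·(-1)^0 = +1.
v=2: v_2(a)=0, v_2(b)=12; units ≡ 3, 1 (mod 8); ε·ε+αω+βω = 1·0+0·0+12·1 ≡ 0  ⇒  (a,b)_2 = +1.
v=7: a=7^0·(≡4), b=7^2·(≡3) mod 7; (4|7)=+1, (3|7)=-1; (−1)^{0·2·3}·(+1)^2·(-1)^0 = +1.
v=23: a=23^0·(≡1), b=23^-2·(≡11) mod 23; (1|23)=+1, (11|23)=-1; (−1)^{0·-2·11}·(+1)^-2·(-1)^0 = +1.
v=5: a=5^0·(≡2), b=5^3·(≡1) mod 5; (2|5)=-1, (1|5)=+1; (−1)^{0·3·2}·(-1)^3·(+1)^0 = -1.
v=11: a=11^0·(≡6), b=11^-2·(≡5) mod 11; (6|11)=-1, (5|11)=+1; (−1)^{0·-2·5}·(-1)^-2·(+1)^0 = +1.
v=13: a=13^-2·(≡6), b=13^0·(≡10) mod 13; (6|13)=-1, (10|13)=+1; (−1)^{-2·0·6}·(-1)^0·(+1)^-2 = +1.
v=3: a=3^1·(≡2), b=3^-4·(≡1) mod 3; (2|3)=-1, (1|3)=+1; (−1)^{1·-4·1}·(-1)^-4·(+1)^1 = +1.
v=41: a=41^1·(≡17), b=41^0·(≡12) mod 41; (17|41)=-1, (12|41)=-1; (−1)^{1·0·20}·(-1)^0·(-1)^1 = -1.
v=∞: 123 > 0 and -95 < 0  ⇒  (a,b)_∞ = +1.
|Ram(123, -95)| = 2, even; anisotropic at {5, 41}.

[5, 41]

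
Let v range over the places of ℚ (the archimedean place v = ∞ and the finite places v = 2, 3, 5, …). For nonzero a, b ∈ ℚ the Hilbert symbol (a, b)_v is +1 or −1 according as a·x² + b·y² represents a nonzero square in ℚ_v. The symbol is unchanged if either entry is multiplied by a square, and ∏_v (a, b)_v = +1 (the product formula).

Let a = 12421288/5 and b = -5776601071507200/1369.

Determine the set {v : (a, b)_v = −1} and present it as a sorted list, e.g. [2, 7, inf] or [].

(a, b) ≡ (43010, -23) mod (ℚ^×)²; places V = {2, 3, 5, 11, 17, 19, 23, 29, 37, ∞}.
(a,b)_∞: sgn(43010)=+, sgn(-23)=−, so +1.
(a,b)_37: α=0, u≡11; β=-2, v≡23 (mod 37); (11|37)=+1, (23|37)=-1; sign (−1)^0·+1^-2·-1^0 = +1.
(a,b)_29: α=0, u≡19; β=2, v≡16 (mod 29); (19|29)=-1, (16|29)=+1; sign (−1)^0·-1^2·+1^0 = +1.
(a,b)_23: α=1, u≡17; β=3, v≡20 (mod 23); (17|23)=-1, (20|23)=-1; sign (−1)^1·-1^3·-1^1 = -1.
(a,b)_11: α=1, u≡5; β=2, v≡6 (mod 11); (5|11)=+1, (6|11)=-1; sign (−1)^0·+1^2·-1^1 = -1.
(a,b)_17: α=1, u≡11; β=0, v≡7 (mod 17); (11|17)=-1, (7|17)=-1; sign (−1)^0·-1^0·-1^1 = -1.
(a,b)_3: α=0, u≡2; β=6, v≡1 (mod 3); (2|3)=-1, (1|3)=+1; sign (−1)^0·-1^6·+1^0 = +1.
(a,b)_2: α=3, β=8; u≡1, v≡1 (mod 8); ε(u)ε(v)=0·0, αω(v)=3·0, βω(u)=8·0; sum ≡ 0  ⇒  +1.
(a,b)_5: α=-1, u≡3; β=2, v≡3 (mod 5); (3|5)=-1, (3|5)=-1; sign (−1)^0·-1^2·-1^-1 = -1.
(a,b)_19: α=2, u≡15; β=0, v≡15 (mod 19); (15|19)=-1, (15|19)=-1; sign (−1)^0·-1^0·-1^2 = +1.
(43010, -23 / ℚ) ramifies at {5, 11, 17, 23}: a division algebra.

[5, 11, 17, 23]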